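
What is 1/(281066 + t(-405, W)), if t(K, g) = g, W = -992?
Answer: 1/280074 ≈ 3.5705e-6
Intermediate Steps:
1/(281066 + t(-405, W)) = 1/(281066 - 992) = 1/280074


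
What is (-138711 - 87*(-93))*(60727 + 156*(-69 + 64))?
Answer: -7830277140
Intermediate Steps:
(-138711 - 87*(-93))*(60727 + 156*(-69 + 64)) = (-138711 + 8091)*(60727 + 156*(-5)) = -130620*(60727 - 780) = -130620*59947 = -7830277140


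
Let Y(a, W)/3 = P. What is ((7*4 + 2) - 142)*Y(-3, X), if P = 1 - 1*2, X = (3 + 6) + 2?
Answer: 336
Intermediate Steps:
X = 11 (X = 9 + 2 = 11)
P = -1 (P = 1 - 2 = -1)
Y(a, W) = -3 (Y(a, W) = 3*(-1) = -3)
((7*4 + 2) - 142)*Y(-3, X) = ((7*4 + 2) - 142)*(-3) = ((28 + 2) - 142)*(-3) = (30 - 142)*(-3) = -112*(-3) = 336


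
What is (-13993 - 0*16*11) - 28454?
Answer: -42447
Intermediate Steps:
(-13993 - 0*16*11) - 28454 = (-13993 - 0*11) - 28454 = (-13993 - 1*0) - 28454 = (-13993 + 0) - 28454 = -13993 - 28454 = -42447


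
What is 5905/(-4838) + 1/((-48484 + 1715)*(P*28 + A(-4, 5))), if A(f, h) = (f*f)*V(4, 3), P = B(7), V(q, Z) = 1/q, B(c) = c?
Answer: -27617096919/22626842200 ≈ -1.2205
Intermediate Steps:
P = 7
A(f, h) = f²/4 (A(f, h) = (f*f)/4 = f²*(¼) = f²/4)
5905/(-4838) + 1/((-48484 + 1715)*(P*28 + A(-4, 5))) = 5905/(-4838) + 1/((-48484 + 1715)*(7*28 + (¼)*(-4)²)) = 5905*(-1/4838) + 1/((-46769)*(196 + (¼)*16)) = -5905/4838 - 1/(46769*(196 + 4)) = -5905/4838 - 1/46769/200 = -5905/4838 - 1/46769*1/200 = -5905/4838 - 1/9353800 = -27617096919/22626842200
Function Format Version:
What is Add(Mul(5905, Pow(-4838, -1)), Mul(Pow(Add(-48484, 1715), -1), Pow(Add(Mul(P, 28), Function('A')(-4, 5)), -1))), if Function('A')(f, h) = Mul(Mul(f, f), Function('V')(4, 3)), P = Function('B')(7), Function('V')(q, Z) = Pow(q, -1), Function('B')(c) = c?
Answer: Rational(-27617096919, 22626842200) ≈ -1.2205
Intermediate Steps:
P = 7
Function('A')(f, h) = Mul(Rational(1, 4), Pow(f, 2)) (Function('A')(f, h) = Mul(Mul(f, f), Pow(4, -1)) = Mul(Pow(f, 2), Rational(1, 4)) = Mul(Rational(1, 4), Pow(f, 2)))
Add(Mul(5905, Pow(-4838, -1)), Mul(Pow(Add(-48484, 1715), -1), Pow(Add(Mul(P, 28), Function('A')(-4, 5)), -1))) = Add(Mul(5905, Pow(-4838, -1)), Mul(Pow(Add(-48484, 1715), -1), Pow(Add(Mul(7, 28), Mul(Rational(1, 4), Pow(-4, 2))), -1))) = Add(Mul(5905, Rational(-1, 4838)), Mul(Pow(-46769, -1), Pow(Add(196, Mul(Rational(1, 4), 16)), -1))) = Add(Rational(-5905, 4838), Mul(Rational(-1, 46769), Pow(Add(196, 4), -1))) = Add(Rational(-5905, 4838), Mul(Rational(-1, 46769), Pow(200, -1))) = Add(Rational(-5905, 4838), Mul(Rational(-1, 46769), Rational(1, 200))) = Add(Rational(-5905, 4838), Rational(-1, 9353800)) = Rational(-27617096919, 22626842200)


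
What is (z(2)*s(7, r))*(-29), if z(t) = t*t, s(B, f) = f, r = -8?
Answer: 928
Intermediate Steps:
z(t) = t²
(z(2)*s(7, r))*(-29) = (2²*(-8))*(-29) = (4*(-8))*(-29) = -32*(-29) = 928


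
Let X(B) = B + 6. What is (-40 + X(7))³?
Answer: -19683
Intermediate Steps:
X(B) = 6 + B
(-40 + X(7))³ = (-40 + (6 + 7))³ = (-40 + 13)³ = (-27)³ = -19683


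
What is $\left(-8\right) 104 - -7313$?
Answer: $6481$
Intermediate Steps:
$\left(-8\right) 104 - -7313 = -832 + 7313 = 6481$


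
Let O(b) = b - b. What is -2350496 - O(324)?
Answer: -2350496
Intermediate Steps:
O(b) = 0
-2350496 - O(324) = -2350496 - 1*0 = -2350496 + 0 = -2350496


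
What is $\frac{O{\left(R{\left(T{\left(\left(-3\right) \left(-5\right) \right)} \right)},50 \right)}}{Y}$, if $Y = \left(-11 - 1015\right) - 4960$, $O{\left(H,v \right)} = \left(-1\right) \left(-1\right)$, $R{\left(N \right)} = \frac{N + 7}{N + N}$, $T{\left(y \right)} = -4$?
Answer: $- \frac{1}{5986} \approx -0.00016706$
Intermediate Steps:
$R{\left(N \right)} = \frac{7 + N}{2 N}$
$O{\left(H,v \right)} = 1$
$Y = -5986$ ($Y = \left(-11 - 1015\right) - 4960 = -1026 - 4960 = -5986$)
$\frac{O{\left(R{\left(T{\left(\left(-3\right) \left(-5\right) \right)} \right)},50 \right)}}{Y} = 1 \frac{1}{-5986} = 1 \left(- \frac{1}{5986}\right) = - \frac{1}{5986}$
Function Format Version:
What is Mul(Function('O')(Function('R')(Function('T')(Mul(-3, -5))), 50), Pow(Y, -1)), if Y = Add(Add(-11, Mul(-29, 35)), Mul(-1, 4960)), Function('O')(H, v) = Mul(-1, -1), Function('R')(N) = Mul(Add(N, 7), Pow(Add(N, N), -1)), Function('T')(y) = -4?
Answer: Rational(-1, 5986) ≈ -0.00016706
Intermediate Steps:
Function('R')(N) = Mul(Rational(1, 2), Pow(N, -1), Add(7, N)) (Function('R')(N) = Mul(Add(7, N), Pow(Mul(2, N), -1)) = Mul(Add(7, N), Mul(Rational(1, 2), Pow(N, -1))) = Mul(Rational(1, 2), Pow(N, -1), Add(7, N)))
Function('O')(H, v) = 1
Y = -5986 (Y = Add(Add(-11, -1015), -4960) = Add(-1026, -4960) = -5986)
Mul(Function('O')(Function('R')(Function('T')(Mul(-3, -5))), 50), Pow(Y, -1)) = Mul(1, Pow(-5986, -1)) = Mul(1, Rational(-1, 5986)) = Rational(-1, 5986)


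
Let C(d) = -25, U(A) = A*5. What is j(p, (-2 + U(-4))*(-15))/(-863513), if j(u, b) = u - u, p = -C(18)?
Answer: 0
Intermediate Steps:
U(A) = 5*A
p = 25 (p = -1*(-25) = 25)
j(u, b) = 0
j(p, (-2 + U(-4))*(-15))/(-863513) = 0/(-863513) = 0*(-1/863513) = 0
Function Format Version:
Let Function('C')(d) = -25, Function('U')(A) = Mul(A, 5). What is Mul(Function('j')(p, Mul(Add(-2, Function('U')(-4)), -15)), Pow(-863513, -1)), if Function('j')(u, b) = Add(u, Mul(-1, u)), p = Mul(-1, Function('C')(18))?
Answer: 0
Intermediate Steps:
Function('U')(A) = Mul(5, A)
p = 25 (p = Mul(-1, -25) = 25)
Function('j')(u, b) = 0
Mul(Function('j')(p, Mul(Add(-2, Function('U')(-4)), -15)), Pow(-863513, -1)) = Mul(0, Pow(-863513, -1)) = Mul(0, Rational(-1, 863513)) = 0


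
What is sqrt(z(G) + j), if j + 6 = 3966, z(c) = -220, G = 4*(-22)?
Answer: 2*sqrt(935) ≈ 61.156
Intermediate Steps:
G = -88
j = 3960 (j = -6 + 3966 = 3960)
sqrt(z(G) + j) = sqrt(-220 + 3960) = sqrt(3740) = 2*sqrt(935)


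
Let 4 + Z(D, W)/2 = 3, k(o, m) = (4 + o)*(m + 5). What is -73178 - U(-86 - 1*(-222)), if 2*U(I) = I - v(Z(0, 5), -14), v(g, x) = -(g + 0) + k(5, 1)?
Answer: -73218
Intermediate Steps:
k(o, m) = (4 + o)*(5 + m)
Z(D, W) = -2 (Z(D, W) = -8 + 2*3 = -8 + 6 = -2)
v(g, x) = 54 - g (v(g, x) = -(g + 0) + (20 + 4*1 + 5*5 + 1*5) = -g + (20 + 4 + 25 + 5) = -g + 54 = 54 - g)
U(I) = -28 + I/2 (U(I) = (I - (54 - 1*(-2)))/2 = (I - (54 + 2))/2 = (I - 1*56)/2 = (I - 56)/2 = (-56 + I)/2 = -28 + I/2)
-73178 - U(-86 - 1*(-222)) = -73178 - (-28 + (-86 - 1*(-222))/2) = -73178 - (-28 + (-86 + 222)/2) = -73178 - (-28 + (½)*136) = -73178 - (-28 + 68) = -73178 - 1*40 = -73178 - 40 = -73218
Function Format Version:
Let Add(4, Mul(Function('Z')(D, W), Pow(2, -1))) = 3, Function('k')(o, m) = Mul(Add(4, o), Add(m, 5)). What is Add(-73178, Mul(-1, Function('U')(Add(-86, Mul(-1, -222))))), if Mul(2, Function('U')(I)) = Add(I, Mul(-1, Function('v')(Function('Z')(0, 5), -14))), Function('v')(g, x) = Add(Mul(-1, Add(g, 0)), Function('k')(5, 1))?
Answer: -73218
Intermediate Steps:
Function('k')(o, m) = Mul(Add(4, o), Add(5, m))
Function('Z')(D, W) = -2 (Function('Z')(D, W) = Add(-8, Mul(2, 3)) = Add(-8, 6) = -2)
Function('v')(g, x) = Add(54, Mul(-1, g)) (Function('v')(g, x) = Add(Mul(-1, Add(g, 0)), Add(20, Mul(4, 1), Mul(5, 5), Mul(1, 5))) = Add(Mul(-1, g), Add(20, 4, 25, 5)) = Add(Mul(-1, g), 54) = Add(54, Mul(-1, g)))
Function('U')(I) = Add(-28, Mul(Rational(1, 2), I)) (Function('U')(I) = Mul(Rational(1, 2), Add(I, Mul(-1, Add(54, Mul(-1, -2))))) = Mul(Rational(1, 2), Add(I, Mul(-1, Add(54, 2)))) = Mul(Rational(1, 2), Add(I, Mul(-1, 56))) = Mul(Rational(1, 2), Add(I, -56)) = Mul(Rational(1, 2), Add(-56, I)) = Add(-28, Mul(Rational(1, 2), I)))
Add(-73178, Mul(-1, Function('U')(Add(-86, Mul(-1, -222))))) = Add(-73178, Mul(-1, Add(-28, Mul(Rational(1, 2), Add(-86, Mul(-1, -222)))))) = Add(-73178, Mul(-1, Add(-28, Mul(Rational(1, 2), Add(-86, 222))))) = Add(-73178, Mul(-1, Add(-28, Mul(Rational(1, 2), 136)))) = Add(-73178, Mul(-1, Add(-28, 68))) = Add(-73178, Mul(-1, 40)) = Add(-73178, -40) = -73218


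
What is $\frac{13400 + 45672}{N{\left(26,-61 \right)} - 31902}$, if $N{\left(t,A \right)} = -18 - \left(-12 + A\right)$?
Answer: $- \frac{59072}{31847} \approx -1.8549$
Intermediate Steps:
$N{\left(t,A \right)} = -6 - A$ ($N{\left(t,A \right)} = -18 - \left(-12 + A\right) = -6 - A$)
$\frac{13400 + 45672}{N{\left(26,-61 \right)} - 31902} = \frac{13400 + 45672}{\left(-6 - -61\right) - 31902} = \frac{59072}{\left(-6 + 61\right) - 31902} = \frac{59072}{55 - 31902} = \frac{59072}{-31847} = 59072 \left(- \frac{1}{31847}\right) = - \frac{59072}{31847}$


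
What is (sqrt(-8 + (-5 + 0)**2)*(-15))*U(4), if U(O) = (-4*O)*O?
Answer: 960*sqrt(17) ≈ 3958.2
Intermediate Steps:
U(O) = -4*O**2
(sqrt(-8 + (-5 + 0)**2)*(-15))*U(4) = (sqrt(-8 + (-5 + 0)**2)*(-15))*(-4*4**2) = (sqrt(-8 + (-5)**2)*(-15))*(-4*16) = (sqrt(-8 + 25)*(-15))*(-64) = (sqrt(17)*(-15))*(-64) = -15*sqrt(17)*(-64) = 960*sqrt(17)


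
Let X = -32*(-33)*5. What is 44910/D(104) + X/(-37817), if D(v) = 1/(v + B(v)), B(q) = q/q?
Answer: 178327949070/37817 ≈ 4.7156e+6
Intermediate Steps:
B(q) = 1
D(v) = 1/(1 + v) (D(v) = 1/(v + 1) = 1/(1 + v))
X = 5280 (X = 1056*5 = 5280)
44910/D(104) + X/(-37817) = 44910/(1/(1 + 104)) + 5280/(-37817) = 44910/(1/105) + 5280*(-1/37817) = 44910/(1/105) - 5280/37817 = 44910*105 - 5280/37817 = 4715550 - 5280/37817 = 178327949070/37817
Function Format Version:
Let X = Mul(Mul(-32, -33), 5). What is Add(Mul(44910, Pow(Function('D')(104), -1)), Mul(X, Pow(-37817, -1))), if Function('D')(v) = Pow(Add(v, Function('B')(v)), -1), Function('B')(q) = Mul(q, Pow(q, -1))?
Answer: Rational(178327949070, 37817) ≈ 4.7156e+6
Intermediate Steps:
Function('B')(q) = 1
Function('D')(v) = Pow(Add(1, v), -1) (Function('D')(v) = Pow(Add(v, 1), -1) = Pow(Add(1, v), -1))
X = 5280 (X = Mul(1056, 5) = 5280)
Add(Mul(44910, Pow(Function('D')(104), -1)), Mul(X, Pow(-37817, -1))) = Add(Mul(44910, Pow(Pow(Add(1, 104), -1), -1)), Mul(5280, Pow(-37817, -1))) = Add(Mul(44910, Pow(Pow(105, -1), -1)), Mul(5280, Rational(-1, 37817))) = Add(Mul(44910, Pow(Rational(1, 105), -1)), Rational(-5280, 37817)) = Add(Mul(44910, 105), Rational(-5280, 37817)) = Add(4715550, Rational(-5280, 37817)) = Rational(178327949070, 37817)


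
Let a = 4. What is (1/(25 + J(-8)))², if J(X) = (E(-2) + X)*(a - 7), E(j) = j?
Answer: 1/3025 ≈ 0.00033058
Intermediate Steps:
J(X) = 6 - 3*X (J(X) = (-2 + X)*(4 - 7) = (-2 + X)*(-3) = 6 - 3*X)
(1/(25 + J(-8)))² = (1/(25 + (6 - 3*(-8))))² = (1/(25 + (6 + 24)))² = (1/(25 + 30))² = (1/55)² = 1/3025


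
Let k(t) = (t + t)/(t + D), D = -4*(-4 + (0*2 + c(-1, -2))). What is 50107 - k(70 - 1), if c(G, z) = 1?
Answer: 1352843/27 ≈ 50105.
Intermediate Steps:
D = 12 (D = -4*(-4 + (0*2 + 1)) = -4*(-4 + (0 + 1)) = -4*(-4 + 1) = -4*(-3) = 12)
k(t) = 2*t/(12 + t) (k(t) = (t + t)/(t + 12) = (2*t)/(12 + t) = 2*t/(12 + t))
50107 - k(70 - 1) = 50107 - 2*(70 - 1)/(12 + (70 - 1)) = 50107 - 2*69/(12 + 69) = 50107 - 2*69/81 = 50107 - 1*46/27 = 50107 - 46/27 = 1352843/27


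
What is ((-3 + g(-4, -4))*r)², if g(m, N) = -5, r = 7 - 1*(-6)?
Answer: 10816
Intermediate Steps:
r = 13 (r = 7 + 6 = 13)
((-3 + g(-4, -4))*r)² = ((-3 - 5)*13)² = (-8*13)² = (-104)² = 10816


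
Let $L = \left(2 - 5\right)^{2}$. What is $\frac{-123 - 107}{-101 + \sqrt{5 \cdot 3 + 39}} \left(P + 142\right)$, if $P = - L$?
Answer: $\frac{3089590}{10147} + \frac{91770 \sqrt{6}}{10147} \approx 326.64$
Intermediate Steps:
$L = 9$ ($L = \left(-3\right)^{2} = 9$)
$P = -9$ ($P = \left(-1\right) 9 = -9$)
$\frac{-123 - 107}{-101 + \sqrt{5 \cdot 3 + 39}} \left(P + 142\right) = \frac{-123 - 107}{-101 + \sqrt{5 \cdot 3 + 39}} \left(-9 + 142\right) = - \frac{230}{-101 + \sqrt{15 + 39}} \cdot 133 = - \frac{230}{-101 + \sqrt{54}} \cdot 133 = - \frac{230}{-101 + 3 \sqrt{6}} \cdot 133 = - \frac{30590}{-101 + 3 \sqrt{6}}$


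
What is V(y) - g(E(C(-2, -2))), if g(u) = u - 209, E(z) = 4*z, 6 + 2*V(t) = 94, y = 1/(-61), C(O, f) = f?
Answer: 261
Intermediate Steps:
y = -1/61 ≈ -0.016393
V(t) = 44 (V(t) = -3 + (1/2)*94 = -3 + 47 = 44)
g(u) = -209 + u
V(y) - g(E(C(-2, -2))) = 44 - (-209 + 4*(-2)) = 44 - (-209 - 8) = 44 - 1*(-217) = 44 + 217 = 261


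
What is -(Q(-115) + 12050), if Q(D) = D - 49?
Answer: -11886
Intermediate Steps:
Q(D) = -49 + D
-(Q(-115) + 12050) = -((-49 - 115) + 12050) = -(-164 + 12050) = -1*11886 = -11886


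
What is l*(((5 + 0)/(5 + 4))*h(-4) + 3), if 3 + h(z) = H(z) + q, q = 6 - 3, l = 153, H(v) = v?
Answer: 119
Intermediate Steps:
q = 3
h(z) = z (h(z) = -3 + (z + 3) = -3 + (3 + z) = z)
l*(((5 + 0)/(5 + 4))*h(-4) + 3) = 153*(((5 + 0)/(5 + 4))*(-4) + 3) = 153*((5/9)*(-4) + 3) = 153*(-20/9 + 3) = 153*(7/9) = 119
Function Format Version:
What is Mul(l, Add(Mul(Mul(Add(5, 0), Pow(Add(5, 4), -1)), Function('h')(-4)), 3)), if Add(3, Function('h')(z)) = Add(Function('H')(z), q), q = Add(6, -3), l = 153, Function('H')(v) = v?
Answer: 119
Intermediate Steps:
q = 3
Function('h')(z) = z (Function('h')(z) = Add(-3, Add(z, 3)) = Add(-3, Add(3, z)) = z)
Mul(l, Add(Mul(Mul(Add(5, 0), Pow(Add(5, 4), -1)), Function('h')(-4)), 3)) = Mul(153, Add(Mul(Mul(Add(5, 0), Pow(Add(5, 4), -1)), -4), 3)) = Mul(153, Add(Mul(Mul(5, Pow(9, -1)), -4), 3)) = Mul(153, Add(Mul(Mul(5, Rational(1, 9)), -4), 3)) = Mul(153, Add(Mul(Rational(5, 9), -4), 3)) = Mul(153, Add(Rational(-20, 9), 3)) = Mul(153, Rational(7, 9)) = 119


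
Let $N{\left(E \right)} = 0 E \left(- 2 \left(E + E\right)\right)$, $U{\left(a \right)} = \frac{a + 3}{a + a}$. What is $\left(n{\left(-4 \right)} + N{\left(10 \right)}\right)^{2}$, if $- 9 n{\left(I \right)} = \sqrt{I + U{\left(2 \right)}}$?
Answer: $- \frac{11}{324} \approx -0.033951$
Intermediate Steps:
$U{\left(a \right)} = \frac{3 + a}{2 a}$
$n{\left(I \right)} = - \frac{\sqrt{\frac{5}{4} + I}}{9}$ ($n{\left(I \right)} = - \frac{\sqrt{I + \frac{3 + 2}{2 \cdot 2}}}{9} = - \frac{\sqrt{I + \frac{1}{2} \cdot \frac{1}{2} \cdot 5}}{9} = - \frac{\sqrt{I + \frac{5}{4}}}{9} = - \frac{\sqrt{\frac{5}{4} + I}}{9}$)
$N{\left(E \right)} = 0$ ($N{\left(E \right)} = 0 \left(- 2 \cdot 2 E\right) = 0 \left(- 4 E\right) = 0$)
$\left(n{\left(-4 \right)} + N{\left(10 \right)}\right)^{2} = \left(- \frac{\sqrt{5 + 4 \left(-4\right)}}{18} + 0\right)^{2} = \left(- \frac{\sqrt{5 - 16}}{18} + 0\right)^{2} = \left(- \frac{\sqrt{-11}}{18} + 0\right)^{2} = \left(- \frac{i \sqrt{11}}{18} + 0\right)^{2} = \left(- \frac{i \sqrt{11}}{18}\right)^{2} = - \frac{11}{324}$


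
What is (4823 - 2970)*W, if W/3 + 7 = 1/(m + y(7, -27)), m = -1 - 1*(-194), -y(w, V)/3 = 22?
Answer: -4936392/127 ≈ -38869.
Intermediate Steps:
y(w, V) = -66 (y(w, V) = -3*22 = -66)
m = 193 (m = -1 + 194 = 193)
W = -2664/127 (W = -21 + 3/(193 - 66) = -21 + 3/127 = -2664/127 ≈ -20.976)
(4823 - 2970)*W = (4823 - 2970)*(-2664/127) = 1853*(-2664/127) = -4936392/127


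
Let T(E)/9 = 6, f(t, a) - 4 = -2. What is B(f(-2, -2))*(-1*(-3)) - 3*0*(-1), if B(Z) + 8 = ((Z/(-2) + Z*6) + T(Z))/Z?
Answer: 147/2 ≈ 73.500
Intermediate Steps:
f(t, a) = 2 (f(t, a) = 4 - 2 = 2)
T(E) = 54 (T(E) = 9*6 = 54)
B(Z) = -8 + (54 + 11*Z/2)/Z (B(Z) = -8 + ((Z/(-2) + Z*6) + 54)/Z = -8 + ((Z*(-1/2) + 6*Z) + 54)/Z = -8 + ((-Z/2 + 6*Z) + 54)/Z = -8 + (11*Z/2 + 54)/Z = -8 + (54 + 11*Z/2)/Z)
B(f(-2, -2))*(-1*(-3)) - 3*0*(-1) = (-5/2 + 54/2)*(-1*(-3)) - 3*0*(-1) = (-5/2 + 54*(1/2))*3 + 0*(-1) = (-5/2 + 27)*3 + 0 = (49/2)*3 + 0 = 147/2 + 0 = 147/2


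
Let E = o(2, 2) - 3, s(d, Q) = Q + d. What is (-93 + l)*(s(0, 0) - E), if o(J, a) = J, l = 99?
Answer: 6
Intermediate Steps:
E = -1 (E = 2 - 3 = -1)
(-93 + l)*(s(0, 0) - E) = (-93 + 99)*((0 + 0) - 1*(-1)) = 6*(0 + 1) = 6*1 = 6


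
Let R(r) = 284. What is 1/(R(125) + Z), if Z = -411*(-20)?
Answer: 1/8504 ≈ 0.00011759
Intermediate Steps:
Z = 8220
1/(R(125) + Z) = 1/(284 + 8220) = 1/8504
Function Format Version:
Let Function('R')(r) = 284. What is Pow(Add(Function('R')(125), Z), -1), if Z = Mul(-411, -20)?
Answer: Rational(1, 8504) ≈ 0.00011759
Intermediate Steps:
Z = 8220
Pow(Add(Function('R')(125), Z), -1) = Pow(Add(284, 8220), -1) = Pow(8504, -1) = Rational(1, 8504)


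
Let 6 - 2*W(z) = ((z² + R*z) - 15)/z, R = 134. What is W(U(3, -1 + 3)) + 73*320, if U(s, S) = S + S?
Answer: 186367/8 ≈ 23296.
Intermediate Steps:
U(s, S) = 2*S
W(z) = 3 - (-15 + z² + 134*z)/(2*z) (W(z) = 3 - ((z² + 134*z) - 15)/(2*z) = 3 - (-15 + z² + 134*z)/(2*z))
W(U(3, -1 + 3)) + 73*320 = (15 - 2*(-1 + 3)*(128 + 2*(-1 + 3)))/(2*((2*(-1 + 3)))) + 73*320 = (15 - 2*2*(128 + 2*2))/(2*((2*2))) + 23360 = (½)*(15 - 1*4*(128 + 4))/4 + 23360 = (½)*(¼)*(15 - 1*4*132) + 23360 = (½)*(¼)*(15 - 528) + 23360 = (½)*(¼)*(-513) + 23360 = -513/8 + 23360 = 186367/8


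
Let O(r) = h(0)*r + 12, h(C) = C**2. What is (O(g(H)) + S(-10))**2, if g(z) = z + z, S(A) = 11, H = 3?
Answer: 529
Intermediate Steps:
g(z) = 2*z
O(r) = 12 (O(r) = 0**2*r + 12 = 0*r + 12 = 0 + 12 = 12)
(O(g(H)) + S(-10))**2 = (12 + 11)**2 = 23**2 = 529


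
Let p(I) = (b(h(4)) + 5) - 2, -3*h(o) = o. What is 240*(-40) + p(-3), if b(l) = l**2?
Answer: -86357/9 ≈ -9595.2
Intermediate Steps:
h(o) = -o/3
p(I) = 43/9 (p(I) = ((-1/3*4)**2 + 5) - 2 = ((-4/3)**2 + 5) - 2 = (16/9 + 5) - 2 = 61/9 - 2 = 43/9)
240*(-40) + p(-3) = 240*(-40) + 43/9 = -9600 + 43/9 = -86357/9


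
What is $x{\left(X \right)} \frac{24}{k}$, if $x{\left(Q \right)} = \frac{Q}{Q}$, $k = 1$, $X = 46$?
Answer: $24$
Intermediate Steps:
$x{\left(Q \right)} = 1$
$x{\left(X \right)} \frac{24}{k} = 1 \cdot \frac{24}{1} = 1 \cdot 24 \cdot 1 = 1 \cdot 24 = 24$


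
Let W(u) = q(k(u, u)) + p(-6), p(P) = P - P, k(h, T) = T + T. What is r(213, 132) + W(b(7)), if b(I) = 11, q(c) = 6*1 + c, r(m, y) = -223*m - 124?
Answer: -47595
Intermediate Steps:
k(h, T) = 2*T
r(m, y) = -124 - 223*m
p(P) = 0
q(c) = 6 + c
W(u) = 6 + 2*u (W(u) = (6 + 2*u) + 0 = 6 + 2*u)
r(213, 132) + W(b(7)) = (-124 - 223*213) + (6 + 2*11) = (-124 - 47499) + (6 + 22) = -47623 + 28 = -47595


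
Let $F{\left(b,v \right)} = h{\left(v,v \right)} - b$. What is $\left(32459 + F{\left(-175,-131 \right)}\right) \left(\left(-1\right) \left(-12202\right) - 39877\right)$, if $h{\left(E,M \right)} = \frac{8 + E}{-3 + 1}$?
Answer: $- \frac{1809695925}{2} \approx -9.0485 \cdot 10^{8}$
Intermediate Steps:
$h{\left(E,M \right)} = -4 - \frac{E}{2}$ ($h{\left(E,M \right)} = \frac{8 + E}{-2} = \left(8 + E\right) \left(- \frac{1}{2}\right) = -4 - \frac{E}{2}$)
$F{\left(b,v \right)} = -4 - b - \frac{v}{2}$ ($F{\left(b,v \right)} = \left(-4 - \frac{v}{2}\right) - b = -4 - b - \frac{v}{2}$)
$\left(32459 + F{\left(-175,-131 \right)}\right) \left(\left(-1\right) \left(-12202\right) - 39877\right) = \left(32459 - - \frac{473}{2}\right) \left(\left(-1\right) \left(-12202\right) - 39877\right) = \left(32459 + \left(-4 + 175 + \frac{131}{2}\right)\right) \left(12202 - 39877\right) = \left(32459 + \frac{473}{2}\right) \left(-27675\right) = \frac{65391}{2} \left(-27675\right) = - \frac{1809695925}{2}$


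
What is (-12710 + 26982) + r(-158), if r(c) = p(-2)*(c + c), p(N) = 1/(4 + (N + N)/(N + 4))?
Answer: 14114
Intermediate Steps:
p(N) = 1/(4 + 2*N/(4 + N)) (p(N) = 1/(4 + (2*N)/(4 + N)) = 1/(4 + 2*N/(4 + N)))
r(c) = c (r(c) = ((4 - 2)/(2*(8 + 3*(-2))))*(c + c) = ((½)*2/(8 - 6))*(2*c) = ((½)*2/2)*(2*c) = ((½)*(½)*2)*(2*c) = (2*c)/2 = c)
(-12710 + 26982) + r(-158) = (-12710 + 26982) - 158 = 14272 - 158 = 14114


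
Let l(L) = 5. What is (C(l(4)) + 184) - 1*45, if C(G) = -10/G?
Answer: 137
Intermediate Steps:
(C(l(4)) + 184) - 1*45 = (-10/5 + 184) - 1*45 = (-10*⅕ + 184) - 45 = (-2 + 184) - 45 = 182 - 45 = 137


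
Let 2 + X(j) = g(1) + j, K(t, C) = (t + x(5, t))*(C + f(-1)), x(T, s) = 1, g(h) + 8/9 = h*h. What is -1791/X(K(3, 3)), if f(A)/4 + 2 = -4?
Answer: 16119/773 ≈ 20.853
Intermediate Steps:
f(A) = -24 (f(A) = -8 + 4*(-4) = -8 - 16 = -24)
g(h) = -8/9 + h**2 (g(h) = -8/9 + h*h = -8/9 + h**2)
K(t, C) = (1 + t)*(-24 + C) (K(t, C) = (t + 1)*(C - 24) = (1 + t)*(-24 + C))
X(j) = -17/9 + j (X(j) = -2 + ((-8/9 + 1**2) + j) = -2 + ((-8/9 + 1) + j) = -2 + (1/9 + j) = -17/9 + j)
-1791/X(K(3, 3)) = -1791/(-17/9 + (-24 + 3 - 24*3 + 3*3)) = -1791/(-17/9 + (-24 + 3 - 72 + 9)) = -1791/(-17/9 - 84) = -1791/(-773/9) = -1791*(-9)/773 = -1791*(-9/773) = 16119/773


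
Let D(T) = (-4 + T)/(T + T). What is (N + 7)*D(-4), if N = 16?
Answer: 23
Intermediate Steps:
D(T) = (-4 + T)/(2*T) (D(T) = (-4 + T)/((2*T)) = (-4 + T)*(1/(2*T)) = (-4 + T)/(2*T))
(N + 7)*D(-4) = (16 + 7)*((½)*(-4 - 4)/(-4)) = 23*((½)*(-¼)*(-8)) = 23*1 = 23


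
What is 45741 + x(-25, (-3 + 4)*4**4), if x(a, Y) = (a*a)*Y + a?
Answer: 205716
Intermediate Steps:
x(a, Y) = a + Y*a**2 (x(a, Y) = a**2*Y + a = Y*a**2 + a = a + Y*a**2)
45741 + x(-25, (-3 + 4)*4**4) = 45741 - 25*(1 + ((-3 + 4)*4**4)*(-25)) = 45741 - 25*(1 + (1*256)*(-25)) = 45741 - 25*(1 + 256*(-25)) = 45741 - 25*(1 - 6400) = 45741 - 25*(-6399) = 45741 + 159975 = 205716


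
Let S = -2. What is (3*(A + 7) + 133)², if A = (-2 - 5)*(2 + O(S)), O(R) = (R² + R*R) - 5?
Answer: 2401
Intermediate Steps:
O(R) = -5 + 2*R² (O(R) = (R² + R²) - 5 = 2*R² - 5 = -5 + 2*R²)
A = -35 (A = (-2 - 5)*(2 + (-5 + 2*(-2)²)) = -7*(2 + (-5 + 2*4)) = -7*(2 + (-5 + 8)) = -7*(2 + 3) = -7*5 = -35)
(3*(A + 7) + 133)² = (3*(-35 + 7) + 133)² = (3*(-28) + 133)² = (-84 + 133)² = 49² = 2401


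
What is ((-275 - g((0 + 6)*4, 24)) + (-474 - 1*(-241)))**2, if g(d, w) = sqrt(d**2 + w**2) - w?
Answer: 235408 + 23232*sqrt(2) ≈ 2.6826e+5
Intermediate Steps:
((-275 - g((0 + 6)*4, 24)) + (-474 - 1*(-241)))**2 = ((-275 - (sqrt(((0 + 6)*4)**2 + 24**2) - 1*24)) + (-474 - 1*(-241)))**2 = ((-275 - (sqrt((6*4)**2 + 576) - 24)) + (-474 + 241))**2 = ((-275 - (sqrt(24**2 + 576) - 24)) - 233)**2 = ((-275 - (sqrt(576 + 576) - 24)) - 233)**2 = ((-275 - (sqrt(1152) - 24)) - 233)**2 = ((-275 - (24*sqrt(2) - 24)) - 233)**2 = ((-275 - (-24 + 24*sqrt(2))) - 233)**2 = ((-275 + (24 - 24*sqrt(2))) - 233)**2 = ((-251 - 24*sqrt(2)) - 233)**2 = (-484 - 24*sqrt(2))**2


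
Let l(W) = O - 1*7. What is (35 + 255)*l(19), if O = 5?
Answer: -580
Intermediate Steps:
l(W) = -2 (l(W) = 5 - 1*7 = 5 - 7 = -2)
(35 + 255)*l(19) = (35 + 255)*(-2) = 290*(-2) = -580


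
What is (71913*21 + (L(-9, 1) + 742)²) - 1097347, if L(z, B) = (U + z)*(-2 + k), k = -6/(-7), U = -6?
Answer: 48467070/49 ≈ 9.8912e+5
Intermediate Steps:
k = 6/7 (k = -6*(-⅐) = 6/7 ≈ 0.85714)
L(z, B) = 48/7 - 8*z/7 (L(z, B) = (-6 + z)*(-2 + 6/7) = (-6 + z)*(-8/7) = 48/7 - 8*z/7)
(71913*21 + (L(-9, 1) + 742)²) - 1097347 = (71913*21 + ((48/7 - 8/7*(-9)) + 742)²) - 1097347 = (1510173 + ((48/7 + 72/7) + 742)²) - 1097347 = (1510173 + (120/7 + 742)²) - 1097347 = (1510173 + (5314/7)²) - 1097347 = (1510173 + 28238596/49) - 1097347 = 102237073/49 - 1097347 = 48467070/49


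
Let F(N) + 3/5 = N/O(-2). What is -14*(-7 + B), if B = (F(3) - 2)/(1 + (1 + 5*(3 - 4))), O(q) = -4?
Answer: 2471/30 ≈ 82.367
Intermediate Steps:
F(N) = -⅗ - N/4 (F(N) = -⅗ + N/(-4) = -⅗ + N*(-¼) = -⅗ - N/4)
B = 67/60 (B = ((-⅗ - ¼*3) - 2)/(1 + (1 + 5*(3 - 4))) = ((-⅗ - ¾) - 2)/(1 + (1 + 5*(-1))) = (-27/20 - 2)/(1 + (1 - 5)) = -67/(20*(1 - 4)) = -67/20/(-3) = -67/20*(-⅓) = 67/60 ≈ 1.1167)
-14*(-7 + B) = -14*(-7 + 67/60) = -14*(-353/60) = 2471/30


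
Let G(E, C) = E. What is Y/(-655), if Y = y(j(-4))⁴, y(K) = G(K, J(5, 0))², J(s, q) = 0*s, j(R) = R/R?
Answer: -1/655 ≈ -0.0015267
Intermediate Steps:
j(R) = 1
J(s, q) = 0
y(K) = K²
Y = 1 (Y = (1²)⁴ = 1⁴ = 1)
Y/(-655) = 1/(-655) = 1*(-1/655) = -1/655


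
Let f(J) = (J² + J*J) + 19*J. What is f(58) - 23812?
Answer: -15982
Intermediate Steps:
f(J) = 2*J² + 19*J (f(J) = (J² + J²) + 19*J = 2*J² + 19*J)
f(58) - 23812 = 58*(19 + 2*58) - 23812 = 58*(19 + 116) - 23812 = 58*135 - 23812 = 7830 - 23812 = -15982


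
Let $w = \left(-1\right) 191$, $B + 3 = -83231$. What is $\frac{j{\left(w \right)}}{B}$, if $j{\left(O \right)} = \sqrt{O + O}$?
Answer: $- \frac{i \sqrt{382}}{83234} \approx - 0.00023482 i$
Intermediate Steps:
$B = -83234$ ($B = -3 - 83231 = -83234$)
$w = -191$
$j{\left(O \right)} = \sqrt{2} \sqrt{O}$ ($j{\left(O \right)} = \sqrt{2 O} = \sqrt{2} \sqrt{O}$)
$\frac{j{\left(w \right)}}{B} = \frac{\sqrt{2} \sqrt{-191}}{-83234} = \sqrt{2} i \sqrt{191} \left(- \frac{1}{83234}\right) = i \sqrt{382} \left(- \frac{1}{83234}\right) = - \frac{i \sqrt{382}}{83234}$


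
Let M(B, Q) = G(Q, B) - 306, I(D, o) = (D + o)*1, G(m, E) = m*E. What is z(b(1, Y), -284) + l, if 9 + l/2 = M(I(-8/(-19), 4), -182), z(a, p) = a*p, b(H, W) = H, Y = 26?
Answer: -47942/19 ≈ -2523.3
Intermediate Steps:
G(m, E) = E*m
I(D, o) = D + o
M(B, Q) = -306 + B*Q (M(B, Q) = B*Q - 306 = -306 + B*Q)
l = -42546/19 (l = -18 + 2*(-306 + (-8/(-19) + 4)*(-182)) = -18 + 2*(-306 + (-8*(-1/19) + 4)*(-182)) = -18 + 2*(-306 + (8/19 + 4)*(-182)) = -18 + 2*(-306 + (84/19)*(-182)) = -18 + 2*(-306 - 15288/19) = -18 + 2*(-21102/19) = -18 - 42204/19 = -42546/19 ≈ -2239.3)
z(b(1, Y), -284) + l = 1*(-284) - 42546/19 = -284 - 42546/19 = -47942/19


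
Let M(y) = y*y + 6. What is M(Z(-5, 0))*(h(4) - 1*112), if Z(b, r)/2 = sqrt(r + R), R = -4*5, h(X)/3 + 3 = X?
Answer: 8066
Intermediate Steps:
h(X) = -9 + 3*X
R = -20
Z(b, r) = 2*sqrt(-20 + r) (Z(b, r) = 2*sqrt(r - 20) = 2*sqrt(-20 + r))
M(y) = 6 + y**2 (M(y) = y**2 + 6 = 6 + y**2)
M(Z(-5, 0))*(h(4) - 1*112) = (6 + (2*sqrt(-20 + 0))**2)*((-9 + 3*4) - 1*112) = (6 + (2*sqrt(-20))**2)*((-9 + 12) - 112) = (6 + (2*(2*I*sqrt(5)))**2)*(3 - 112) = (6 + (4*I*sqrt(5))**2)*(-109) = (6 - 80)*(-109) = -74*(-109) = 8066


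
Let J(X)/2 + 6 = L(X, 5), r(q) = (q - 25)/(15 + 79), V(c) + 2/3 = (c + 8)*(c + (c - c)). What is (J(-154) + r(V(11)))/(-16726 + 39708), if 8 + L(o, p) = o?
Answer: -47101/3240462 ≈ -0.014535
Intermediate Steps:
V(c) = -2/3 + c*(8 + c) (V(c) = -2/3 + (c + 8)*(c + (c - c)) = -2/3 + (8 + c)*(c + 0) = -2/3 + (8 + c)*c = -2/3 + c*(8 + c))
L(o, p) = -8 + o
r(q) = -25/94 + q/94 (r(q) = (-25 + q)/94 = (-25 + q)*(1/94) = -25/94 + q/94)
J(X) = -28 + 2*X (J(X) = -12 + 2*(-8 + X) = -12 + (-16 + 2*X) = -28 + 2*X)
(J(-154) + r(V(11)))/(-16726 + 39708) = ((-28 + 2*(-154)) + (-25/94 + (-2/3 + 11**2 + 8*11)/94))/(-16726 + 39708) = ((-28 - 308) + (-25/94 + (-2/3 + 121 + 88)/94))/22982 = (-336 + (-25/94 + (1/94)*(625/3)))*(1/22982) = (-336 + (-25/94 + 625/282))*(1/22982) = (-336 + 275/141)*(1/22982) = -47101/141*1/22982 = -47101/3240462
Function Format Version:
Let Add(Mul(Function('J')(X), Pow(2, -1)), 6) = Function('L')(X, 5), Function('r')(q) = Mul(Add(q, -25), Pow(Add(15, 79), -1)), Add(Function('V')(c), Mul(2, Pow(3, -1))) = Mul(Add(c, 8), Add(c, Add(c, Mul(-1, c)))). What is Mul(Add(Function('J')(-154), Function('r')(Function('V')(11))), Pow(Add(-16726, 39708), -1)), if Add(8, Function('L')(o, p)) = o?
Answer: Rational(-47101, 3240462) ≈ -0.014535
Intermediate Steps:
Function('V')(c) = Add(Rational(-2, 3), Mul(c, Add(8, c))) (Function('V')(c) = Add(Rational(-2, 3), Mul(Add(c, 8), Add(c, Add(c, Mul(-1, c))))) = Add(Rational(-2, 3), Mul(Add(8, c), Add(c, 0))) = Add(Rational(-2, 3), Mul(Add(8, c), c)) = Add(Rational(-2, 3), Mul(c, Add(8, c))))
Function('L')(o, p) = Add(-8, o)
Function('r')(q) = Add(Rational(-25, 94), Mul(Rational(1, 94), q)) (Function('r')(q) = Mul(Add(-25, q), Pow(94, -1)) = Mul(Add(-25, q), Rational(1, 94)) = Add(Rational(-25, 94), Mul(Rational(1, 94), q)))
Function('J')(X) = Add(-28, Mul(2, X)) (Function('J')(X) = Add(-12, Mul(2, Add(-8, X))) = Add(-12, Add(-16, Mul(2, X))) = Add(-28, Mul(2, X)))
Mul(Add(Function('J')(-154), Function('r')(Function('V')(11))), Pow(Add(-16726, 39708), -1)) = Mul(Add(Add(-28, Mul(2, -154)), Add(Rational(-25, 94), Mul(Rational(1, 94), Add(Rational(-2, 3), Pow(11, 2), Mul(8, 11))))), Pow(Add(-16726, 39708), -1)) = Mul(Add(Add(-28, -308), Add(Rational(-25, 94), Mul(Rational(1, 94), Add(Rational(-2, 3), 121, 88)))), Pow(22982, -1)) = Mul(Add(-336, Add(Rational(-25, 94), Mul(Rational(1, 94), Rational(625, 3)))), Rational(1, 22982)) = Mul(Add(-336, Add(Rational(-25, 94), Rational(625, 282))), Rational(1, 22982)) = Mul(Add(-336, Rational(275, 141)), Rational(1, 22982)) = Mul(Rational(-47101, 141), Rational(1, 22982)) = Rational(-47101, 3240462)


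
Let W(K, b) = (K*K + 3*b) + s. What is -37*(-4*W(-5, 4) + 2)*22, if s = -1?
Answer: 115588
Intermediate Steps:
W(K, b) = -1 + K**2 + 3*b (W(K, b) = (K*K + 3*b) - 1 = (K**2 + 3*b) - 1 = -1 + K**2 + 3*b)
-37*(-4*W(-5, 4) + 2)*22 = -37*(-4*(-1 + (-5)**2 + 3*4) + 2)*22 = -37*(-4*(-1 + 25 + 12) + 2)*22 = -37*(-4*36 + 2)*22 = -37*(-144 + 2)*22 = -37*(-142)*22 = 5254*22 = 115588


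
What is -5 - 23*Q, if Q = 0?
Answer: -5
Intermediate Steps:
-5 - 23*Q = -5 - 23*0 = -5 + 0 = -5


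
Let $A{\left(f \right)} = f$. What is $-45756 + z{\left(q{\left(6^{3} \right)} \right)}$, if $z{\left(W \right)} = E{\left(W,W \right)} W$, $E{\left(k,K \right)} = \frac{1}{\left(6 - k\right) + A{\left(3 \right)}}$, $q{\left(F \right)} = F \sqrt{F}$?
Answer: $- \frac{5692857156}{124415} - \frac{144 \sqrt{6}}{124415} \approx -45757.0$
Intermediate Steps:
$q{\left(F \right)} = F^{\frac{3}{2}}$
$E{\left(k,K \right)} = \frac{1}{9 - k}$ ($E{\left(k,K \right)} = \frac{1}{\left(6 - k\right) + 3} = \frac{1}{9 - k}$)
$z{\left(W \right)} = \frac{W}{9 - W}$
$-45756 + z{\left(q{\left(6^{3} \right)} \right)} = -45756 + \frac{\left(6^{3}\right)^{\frac{3}{2}}}{9 - \left(6^{3}\right)^{\frac{3}{2}}} = -45756 + \frac{216^{\frac{3}{2}}}{9 - 216^{\frac{3}{2}}} = -45756 + \frac{1296 \sqrt{6}}{9 - 1296 \sqrt{6}}$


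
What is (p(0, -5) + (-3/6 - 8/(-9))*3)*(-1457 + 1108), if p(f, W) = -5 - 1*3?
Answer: 14309/6 ≈ 2384.8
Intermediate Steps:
p(f, W) = -8 (p(f, W) = -5 - 3 = -8)
(p(0, -5) + (-3/6 - 8/(-9))*3)*(-1457 + 1108) = (-8 + (-3/6 - 8/(-9))*3)*(-1457 + 1108) = (-8 + (-3*1/6 - 8*(-1/9))*3)*(-349) = (-8 + (-1/2 + 8/9)*3)*(-349) = (-8 + (7/18)*3)*(-349) = (-8 + 7/6)*(-349) = -41/6*(-349) = 14309/6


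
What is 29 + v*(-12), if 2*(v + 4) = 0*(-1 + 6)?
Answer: 77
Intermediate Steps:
v = -4 (v = -4 + (0*(-1 + 6))/2 = -4 + (0*5)/2 = -4 + (1/2)*0 = -4 + 0 = -4)
29 + v*(-12) = 29 - 4*(-12) = 29 + 48 = 77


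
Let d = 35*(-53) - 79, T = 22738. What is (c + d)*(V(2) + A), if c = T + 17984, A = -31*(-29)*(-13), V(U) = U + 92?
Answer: -449669284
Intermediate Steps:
V(U) = 92 + U
A = -11687 (A = 899*(-13) = -11687)
c = 40722 (c = 22738 + 17984 = 40722)
d = -1934 (d = -1855 - 79 = -1934)
(c + d)*(V(2) + A) = (40722 - 1934)*((92 + 2) - 11687) = 38788*(94 - 11687) = 38788*(-11593) = -449669284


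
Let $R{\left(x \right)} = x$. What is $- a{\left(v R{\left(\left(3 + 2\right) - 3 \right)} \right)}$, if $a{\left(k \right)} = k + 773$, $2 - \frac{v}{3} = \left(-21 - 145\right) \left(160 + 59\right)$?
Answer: $-218909$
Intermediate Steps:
$v = 109068$ ($v = 6 - 3 \left(-21 - 145\right) \left(160 + 59\right) = 6 - 3 \left(\left(-166\right) 219\right) = 6 - -109062 = 6 + 109062 = 109068$)
$a{\left(k \right)} = 773 + k$
$- a{\left(v R{\left(\left(3 + 2\right) - 3 \right)} \right)} = - (773 + 109068 \left(\left(3 + 2\right) - 3\right)) = - (773 + 109068 \left(5 - 3\right)) = - (773 + 109068 \cdot 2) = - (773 + 218136) = \left(-1\right) 218909 = -218909$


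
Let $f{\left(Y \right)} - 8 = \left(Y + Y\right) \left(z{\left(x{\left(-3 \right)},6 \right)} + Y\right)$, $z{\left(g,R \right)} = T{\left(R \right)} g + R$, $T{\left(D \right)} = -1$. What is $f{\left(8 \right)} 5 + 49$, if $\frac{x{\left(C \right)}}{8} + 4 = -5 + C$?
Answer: $8889$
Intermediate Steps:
$x{\left(C \right)} = -72 + 8 C$ ($x{\left(C \right)} = -32 + 8 \left(-5 + C\right) = -32 + \left(-40 + 8 C\right) = -72 + 8 C$)
$z{\left(g,R \right)} = R - g$ ($z{\left(g,R \right)} = - g + R = R - g$)
$f{\left(Y \right)} = 8 + 2 Y \left(102 + Y\right)$ ($f{\left(Y \right)} = 8 + \left(Y + Y\right) \left(\left(6 - \left(-72 + 8 \left(-3\right)\right)\right) + Y\right) = 8 + 2 Y \left(\left(6 - \left(-72 - 24\right)\right) + Y\right) = 8 + 2 Y \left(\left(6 - -96\right) + Y\right) = 8 + 2 Y \left(\left(6 + 96\right) + Y\right) = 8 + 2 Y \left(102 + Y\right)$)
$f{\left(8 \right)} 5 + 49 = \left(8 + 2 \cdot 8^{2} + 204 \cdot 8\right) 5 + 49 = \left(8 + 2 \cdot 64 + 1632\right) 5 + 49 = \left(8 + 128 + 1632\right) 5 + 49 = 1768 \cdot 5 + 49 = 8840 + 49 = 8889$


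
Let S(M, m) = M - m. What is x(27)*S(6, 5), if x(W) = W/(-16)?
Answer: -27/16 ≈ -1.6875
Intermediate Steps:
x(W) = -W/16 (x(W) = W*(-1/16) = -W/16)
x(27)*S(6, 5) = (-1/16*27)*(6 - 1*5) = -27*(6 - 5)/16 = -27/16*1 = -27/16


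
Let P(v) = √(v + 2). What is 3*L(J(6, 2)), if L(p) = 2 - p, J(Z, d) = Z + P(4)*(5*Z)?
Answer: -12 - 90*√6 ≈ -232.45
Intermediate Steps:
P(v) = √(2 + v)
J(Z, d) = Z + 5*Z*√6 (J(Z, d) = Z + √(2 + 4)*(5*Z) = Z + √6*(5*Z) = Z + 5*Z*√6)
3*L(J(6, 2)) = 3*(2 - 6*(1 + 5*√6)) = 3*(2 - (6 + 30*√6)) = 3*(2 + (-6 - 30*√6)) = 3*(-4 - 30*√6) = -12 - 90*√6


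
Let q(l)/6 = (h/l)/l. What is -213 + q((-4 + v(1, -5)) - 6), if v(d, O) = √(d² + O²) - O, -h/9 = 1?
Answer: -2967 - 540*√26 ≈ -5720.5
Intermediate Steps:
h = -9 (h = -9*1 = -9)
v(d, O) = √(O² + d²) - O
q(l) = -54/l² (q(l) = 6*((-9/l)/l) = 6*(-9/l²) = -54/l²)
-213 + q((-4 + v(1, -5)) - 6) = -213 - 54/((-4 + (√((-5)² + 1²) - 1*(-5))) - 6)² = -213 - 54/((-4 + (√(25 + 1) + 5)) - 6)² = -213 - 54/((-4 + (√26 + 5)) - 6)² = -213 - 54/((-4 + (5 + √26)) - 6)² = -213 - 54/((1 + √26) - 6)² = -213 - 54/(-5 + √26)²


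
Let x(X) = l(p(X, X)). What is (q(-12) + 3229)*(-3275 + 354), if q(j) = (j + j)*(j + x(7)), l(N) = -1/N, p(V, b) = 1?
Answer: -10343261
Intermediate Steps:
x(X) = -1 (x(X) = -1/1 = -1*1 = -1)
q(j) = 2*j*(-1 + j) (q(j) = (j + j)*(j - 1) = (2*j)*(-1 + j) = 2*j*(-1 + j))
(q(-12) + 3229)*(-3275 + 354) = (2*(-12)*(-1 - 12) + 3229)*(-3275 + 354) = (2*(-12)*(-13) + 3229)*(-2921) = (312 + 3229)*(-2921) = 3541*(-2921) = -10343261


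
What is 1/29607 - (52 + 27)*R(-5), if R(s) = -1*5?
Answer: 11694766/29607 ≈ 395.00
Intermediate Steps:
R(s) = -5
1/29607 - (52 + 27)*R(-5) = 1/29607 - (52 + 27)*(-5) = 1/29607 - 79*(-5) = 1/29607 - 1*(-395) = 1/29607 + 395 = 11694766/29607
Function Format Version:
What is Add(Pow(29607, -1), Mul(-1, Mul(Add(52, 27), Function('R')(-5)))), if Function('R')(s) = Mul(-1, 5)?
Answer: Rational(11694766, 29607) ≈ 395.00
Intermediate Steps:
Function('R')(s) = -5
Add(Pow(29607, -1), Mul(-1, Mul(Add(52, 27), Function('R')(-5)))) = Add(Pow(29607, -1), Mul(-1, Mul(Add(52, 27), -5))) = Add(Rational(1, 29607), Mul(-1, Mul(79, -5))) = Add(Rational(1, 29607), Mul(-1, -395)) = Add(Rational(1, 29607), 395) = Rational(11694766, 29607)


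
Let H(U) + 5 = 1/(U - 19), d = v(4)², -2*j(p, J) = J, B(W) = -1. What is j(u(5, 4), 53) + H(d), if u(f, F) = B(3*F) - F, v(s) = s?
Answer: -191/6 ≈ -31.833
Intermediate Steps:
u(f, F) = -1 - F
j(p, J) = -J/2
d = 16 (d = 4² = 16)
H(U) = -5 + 1/(-19 + U) (H(U) = -5 + 1/(U - 19) = -5 + 1/(-19 + U))
j(u(5, 4), 53) + H(d) = -½*53 + (96 - 5*16)/(-19 + 16) = -53/2 + (96 - 80)/(-3) = -53/2 - ⅓*16 = -53/2 - 16/3 = -191/6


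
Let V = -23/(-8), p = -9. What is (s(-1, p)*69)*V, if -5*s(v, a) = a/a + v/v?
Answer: -1587/20 ≈ -79.350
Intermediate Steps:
s(v, a) = -⅖ (s(v, a) = -(a/a + v/v)/5 = -(1 + 1)/5 = -⅕*2 = -⅖)
V = 23/8 (V = -23*(-⅛) = 23/8 ≈ 2.8750)
(s(-1, p)*69)*V = -⅖*69*(23/8) = -138/5*23/8 = -1587/20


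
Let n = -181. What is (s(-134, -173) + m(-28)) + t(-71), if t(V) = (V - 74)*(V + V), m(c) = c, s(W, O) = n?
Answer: 20381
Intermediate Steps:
s(W, O) = -181
t(V) = 2*V*(-74 + V) (t(V) = (-74 + V)*(2*V) = 2*V*(-74 + V))
(s(-134, -173) + m(-28)) + t(-71) = (-181 - 28) + 2*(-71)*(-74 - 71) = -209 + 2*(-71)*(-145) = -209 + 20590 = 20381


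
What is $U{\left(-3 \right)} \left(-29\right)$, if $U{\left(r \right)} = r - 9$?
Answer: $348$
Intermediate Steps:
$U{\left(r \right)} = -9 + r$
$U{\left(-3 \right)} \left(-29\right) = \left(-9 - 3\right) \left(-29\right) = \left(-12\right) \left(-29\right) = 348$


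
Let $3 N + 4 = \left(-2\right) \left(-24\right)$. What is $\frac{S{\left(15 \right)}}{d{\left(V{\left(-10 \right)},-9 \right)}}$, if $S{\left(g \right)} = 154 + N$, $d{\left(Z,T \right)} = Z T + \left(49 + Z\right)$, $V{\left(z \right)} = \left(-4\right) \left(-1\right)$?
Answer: $\frac{506}{51} \approx 9.9216$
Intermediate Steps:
$V{\left(z \right)} = 4$
$N = \frac{44}{3}$ ($N = - \frac{4}{3} + \frac{\left(-2\right) \left(-24\right)}{3} = - \frac{4}{3} + \frac{1}{3} \cdot 48 = - \frac{4}{3} + 16 = \frac{44}{3} \approx 14.667$)
$d{\left(Z,T \right)} = 49 + Z + T Z$ ($d{\left(Z,T \right)} = T Z + \left(49 + Z\right) = 49 + Z + T Z$)
$S{\left(g \right)} = \frac{506}{3}$ ($S{\left(g \right)} = 154 + \frac{44}{3} = \frac{506}{3}$)
$\frac{S{\left(15 \right)}}{d{\left(V{\left(-10 \right)},-9 \right)}} = \frac{506}{3 \left(49 + 4 - 36\right)} = \frac{506}{3 \cdot 17} = \frac{506}{3} \cdot \frac{1}{17} = \frac{506}{51}$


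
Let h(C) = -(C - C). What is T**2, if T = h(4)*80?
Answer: 0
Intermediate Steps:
h(C) = 0 (h(C) = -1*0 = 0)
T = 0 (T = 0*80 = 0)
T**2 = 0**2 = 0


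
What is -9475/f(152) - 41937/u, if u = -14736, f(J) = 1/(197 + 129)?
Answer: -15172417221/4912 ≈ -3.0888e+6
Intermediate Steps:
f(J) = 1/326
-9475/f(152) - 41937/u = -9475/1/326 - 41937/(-14736) = -9475*326 - 41937*(-1/14736) = -3088850 + 13979/4912 = -15172417221/4912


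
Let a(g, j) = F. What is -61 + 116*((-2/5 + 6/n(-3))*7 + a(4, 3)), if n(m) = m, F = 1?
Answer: -9469/5 ≈ -1893.8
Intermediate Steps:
a(g, j) = 1
-61 + 116*((-2/5 + 6/n(-3))*7 + a(4, 3)) = -61 + 116*((-2/5 + 6/(-3))*7 + 1) = -61 + 116*((-2*1/5 + 6*(-1/3))*7 + 1) = -61 + 116*((-2/5 - 2)*7 + 1) = -61 + 116*(-12/5*7 + 1) = -61 + 116*(-84/5 + 1) = -61 + 116*(-79/5) = -61 - 9164/5 = -9469/5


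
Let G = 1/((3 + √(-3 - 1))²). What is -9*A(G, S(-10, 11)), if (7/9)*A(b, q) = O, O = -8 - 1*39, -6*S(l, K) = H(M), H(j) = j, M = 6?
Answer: 3807/7 ≈ 543.86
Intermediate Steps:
S(l, K) = -1 (S(l, K) = -⅙*6 = -1)
O = -47 (O = -8 - 39 = -47)
G = (3 + 2*I)⁻² (G = 1/((3 + √(-4))²) = 1/((3 + 2*I)²) = (3 + 2*I)⁻² ≈ 0.029586 - 0.071006*I)
A(b, q) = -423/7 (A(b, q) = (9/7)*(-47) = -423/7)
-9*A(G, S(-10, 11)) = -9*(-423/7) = 3807/7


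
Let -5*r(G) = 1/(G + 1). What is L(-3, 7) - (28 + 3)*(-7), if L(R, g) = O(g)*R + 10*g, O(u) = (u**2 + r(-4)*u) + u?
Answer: 588/5 ≈ 117.60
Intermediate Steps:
r(G) = -1/(5*(1 + G)) (r(G) = -1/(5*(G + 1)) = -1/(5*(1 + G)))
O(u) = u**2 + 16*u/15 (O(u) = (u**2 + (-1/(5 + 5*(-4)))*u) + u = (u**2 + (-1/(5 - 20))*u) + u = (u**2 + (-1/(-15))*u) + u = (u**2 + (-1*(-1/15))*u) + u = (u**2 + u/15) + u = u**2 + 16*u/15)
L(R, g) = 10*g + R*g*(16 + 15*g)/15 (L(R, g) = (g*(16 + 15*g)/15)*R + 10*g = R*g*(16 + 15*g)/15 + 10*g = 10*g + R*g*(16 + 15*g)/15)
L(-3, 7) - (28 + 3)*(-7) = (1/15)*7*(150 - 3*(16 + 15*7)) - (28 + 3)*(-7) = (1/15)*7*(150 - 3*(16 + 105)) - 31*(-7) = (1/15)*7*(150 - 3*121) - 1*(-217) = (1/15)*7*(150 - 363) + 217 = (1/15)*7*(-213) + 217 = -497/5 + 217 = 588/5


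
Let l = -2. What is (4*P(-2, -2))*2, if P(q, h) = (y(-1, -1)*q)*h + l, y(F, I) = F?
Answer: -48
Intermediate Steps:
P(q, h) = -2 - h*q (P(q, h) = (-q)*h - 2 = -h*q - 2 = -2 - h*q)
(4*P(-2, -2))*2 = (4*(-2 - 1*(-2)*(-2)))*2 = (4*(-2 - 4))*2 = (4*(-6))*2 = -24*2 = -48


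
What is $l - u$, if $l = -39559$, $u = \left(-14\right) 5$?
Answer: $-39489$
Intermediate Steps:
$u = -70$
$l - u = -39559 - -70 = -39559 + 70 = -39489$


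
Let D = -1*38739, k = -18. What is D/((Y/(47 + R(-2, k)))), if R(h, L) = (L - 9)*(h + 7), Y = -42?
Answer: -568172/7 ≈ -81167.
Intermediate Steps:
R(h, L) = (-9 + L)*(7 + h)
D = -38739
D/((Y/(47 + R(-2, k)))) = -38739/((-42/(47 + (-63 - 9*(-2) + 7*(-18) - 18*(-2))))) = -38739/((-42/(47 + (-63 + 18 - 126 + 36)))) = -38739/((-42/(47 - 135))) = -38739/((-42/(-88))) = -38739/((-42*(-1/88))) = -38739/21/44 = -38739*44/21 = -568172/7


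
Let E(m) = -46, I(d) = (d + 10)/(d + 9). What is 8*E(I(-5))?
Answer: -368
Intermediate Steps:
I(d) = (10 + d)/(9 + d)
8*E(I(-5)) = 8*(-46) = -368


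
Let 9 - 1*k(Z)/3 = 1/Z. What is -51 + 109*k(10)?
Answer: 28593/10 ≈ 2859.3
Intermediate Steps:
k(Z) = 27 - 3/Z
-51 + 109*k(10) = -51 + 109*(27 - 3/10) = -51 + 109*(267/10) = -51 + 29103/10 = 28593/10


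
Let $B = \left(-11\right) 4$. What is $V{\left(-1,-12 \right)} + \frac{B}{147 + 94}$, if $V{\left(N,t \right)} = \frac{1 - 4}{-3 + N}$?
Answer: $\frac{547}{964} \approx 0.56743$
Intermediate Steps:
$V{\left(N,t \right)} = - \frac{3}{-3 + N}$
$B = -44$
$V{\left(-1,-12 \right)} + \frac{B}{147 + 94} = - \frac{3}{-3 - 1} - \frac{44}{147 + 94} = - \frac{3}{-4} - \frac{44}{241} = \left(-3\right) \left(- \frac{1}{4}\right) - \frac{44}{241} = \frac{3}{4} - \frac{44}{241} = \frac{547}{964}$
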